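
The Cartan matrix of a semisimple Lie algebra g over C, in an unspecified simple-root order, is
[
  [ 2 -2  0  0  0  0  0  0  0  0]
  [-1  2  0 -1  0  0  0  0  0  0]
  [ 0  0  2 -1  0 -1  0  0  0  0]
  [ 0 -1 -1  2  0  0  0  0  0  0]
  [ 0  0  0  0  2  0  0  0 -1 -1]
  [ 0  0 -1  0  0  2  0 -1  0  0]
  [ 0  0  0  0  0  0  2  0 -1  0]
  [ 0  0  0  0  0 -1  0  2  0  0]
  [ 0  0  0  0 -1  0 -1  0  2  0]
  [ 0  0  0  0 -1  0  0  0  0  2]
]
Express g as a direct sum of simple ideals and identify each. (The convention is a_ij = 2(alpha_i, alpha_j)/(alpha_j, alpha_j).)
A4 ⊕ C6

The diagram associated to this matrix has two connected components: the simple roots {alpha_5, alpha_7, alpha_9, alpha_10} form a chain of 4 nodes with single edges (A_4), and {alpha_1, alpha_2, alpha_3, alpha_4, alpha_6, alpha_8} form a chain of 6 nodes with a double edge at one end; the terminal node there is the unique long simple root (C_6). A semisimple Lie algebra decomposes uniquely as the direct sum of simple ideals, one per connected component of its Dynkin diagram, so g ≅ A_4 ⊕ C_6 (dimension 24 + 78 = 102).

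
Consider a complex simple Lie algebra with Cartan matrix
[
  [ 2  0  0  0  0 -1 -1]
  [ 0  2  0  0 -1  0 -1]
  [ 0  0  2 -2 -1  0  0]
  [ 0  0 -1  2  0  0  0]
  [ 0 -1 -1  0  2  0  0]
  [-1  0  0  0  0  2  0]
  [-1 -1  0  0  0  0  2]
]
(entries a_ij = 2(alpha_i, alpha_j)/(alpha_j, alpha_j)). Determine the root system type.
The matrix has rank 7 with 2's on the diagonal. Reading the off-diagonal entries as Dynkin edges (a single edge where a_ij = a_ji = -1; a double or triple edge where a_ij * a_ji = 2 or 3), the diagram is a chain of 7 nodes with a double edge at one end; the terminal node there is the unique short simple root (B_7). One simple-root ordering that puts it in standard form is (alpha_6, alpha_1, alpha_7, alpha_2, alpha_5, alpha_3, alpha_4). So the algebra is type B_7, i.e. so(15).

type B_7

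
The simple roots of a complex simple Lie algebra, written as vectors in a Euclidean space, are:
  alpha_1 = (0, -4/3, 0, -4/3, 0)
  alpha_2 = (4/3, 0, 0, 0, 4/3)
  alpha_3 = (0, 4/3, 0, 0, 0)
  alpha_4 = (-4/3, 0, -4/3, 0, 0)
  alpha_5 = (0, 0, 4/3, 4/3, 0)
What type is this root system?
type B_5

Compute the Cartan integers a_ij = 2(alpha_i, alpha_j)/(alpha_j, alpha_j); the resulting 5x5 Cartan matrix is
[[2, 0, -2, 0, -1], [0, 2, 0, -1, 0], [-1, 0, 2, 0, 0], [0, -1, 0, 2, -1], [-1, 0, 0, -1, 2]].
The roots have two lengths (squared-length ratio 2:1); the short ones are alpha_{3}. The associated Dynkin diagram is a chain of 5 nodes with a double edge at one end; the terminal node there is the unique short simple root (B_5), so the type is B_5 (the algebra so(11)).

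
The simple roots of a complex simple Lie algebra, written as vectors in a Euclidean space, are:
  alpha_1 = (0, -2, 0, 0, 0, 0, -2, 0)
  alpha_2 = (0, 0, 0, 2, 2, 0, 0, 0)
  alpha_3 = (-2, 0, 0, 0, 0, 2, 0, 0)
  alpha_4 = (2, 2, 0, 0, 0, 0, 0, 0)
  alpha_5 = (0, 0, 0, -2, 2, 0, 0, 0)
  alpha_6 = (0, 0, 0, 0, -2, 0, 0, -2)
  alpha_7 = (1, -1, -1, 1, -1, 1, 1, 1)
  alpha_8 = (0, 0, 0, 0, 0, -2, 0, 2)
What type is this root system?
E_8

Compute the Cartan integers a_ij = 2(alpha_i, alpha_j)/(alpha_j, alpha_j); the resulting 8x8 Cartan matrix is
[[2, 0, 0, -1, 0, 0, 0, 0], [0, 2, 0, 0, 0, -1, 0, 0], [0, 0, 2, -1, 0, 0, 0, -1], [-1, 0, -1, 2, 0, 0, 0, 0], [0, 0, 0, 0, 2, -1, -1, 0], [0, -1, 0, 0, -1, 2, 0, -1], [0, 0, 0, 0, -1, 0, 2, 0], [0, 0, -1, 0, 0, -1, 0, 2]].
All simple roots have the same length, so the diagram is simply laced. The associated Dynkin diagram is a chain of 7 nodes with one extra node attached to the third node from one end (E_8), so the type is E_8.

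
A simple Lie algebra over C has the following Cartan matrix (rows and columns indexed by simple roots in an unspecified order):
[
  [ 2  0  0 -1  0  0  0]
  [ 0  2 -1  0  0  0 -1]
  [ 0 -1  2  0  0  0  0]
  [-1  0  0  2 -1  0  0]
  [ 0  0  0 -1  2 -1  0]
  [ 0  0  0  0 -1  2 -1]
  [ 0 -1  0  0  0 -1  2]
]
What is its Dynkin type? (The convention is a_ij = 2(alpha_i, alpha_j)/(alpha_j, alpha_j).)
A7

The matrix has rank 7 with 2's on the diagonal. Reading the off-diagonal entries as Dynkin edges (a single edge where a_ij = a_ji = -1; a double or triple edge where a_ij * a_ji = 2 or 3), the diagram is a chain of 7 nodes with single edges (A_7). One simple-root ordering that puts it in standard form is (alpha_1, alpha_4, alpha_5, alpha_6, alpha_7, alpha_2, alpha_3). So the algebra is type A_7, i.e. sl(8).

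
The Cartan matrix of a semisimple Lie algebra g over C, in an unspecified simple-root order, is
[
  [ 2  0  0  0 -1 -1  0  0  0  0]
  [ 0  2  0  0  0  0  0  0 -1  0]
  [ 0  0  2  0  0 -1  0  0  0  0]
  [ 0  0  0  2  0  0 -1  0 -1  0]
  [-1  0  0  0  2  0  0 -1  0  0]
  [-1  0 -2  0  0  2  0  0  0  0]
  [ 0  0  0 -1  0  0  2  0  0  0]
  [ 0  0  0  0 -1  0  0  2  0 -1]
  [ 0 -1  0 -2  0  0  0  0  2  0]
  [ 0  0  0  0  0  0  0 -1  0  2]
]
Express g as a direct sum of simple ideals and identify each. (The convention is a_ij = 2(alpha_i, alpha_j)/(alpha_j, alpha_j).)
The diagram associated to this matrix has two connected components: the simple roots {alpha_1, alpha_3, alpha_5, alpha_6, alpha_8, alpha_10} form a chain of 6 nodes with a double edge at one end; the terminal node there is the unique short simple root (B_6), and {alpha_2, alpha_4, alpha_7, alpha_9} form a chain of 4 nodes with a double edge between the middle two (F_4). A semisimple Lie algebra decomposes uniquely as the direct sum of simple ideals, one per connected component of its Dynkin diagram, so g ≅ B_6 ⊕ F_4 (dimension 78 + 52 = 130).

B_6 ⊕ F_4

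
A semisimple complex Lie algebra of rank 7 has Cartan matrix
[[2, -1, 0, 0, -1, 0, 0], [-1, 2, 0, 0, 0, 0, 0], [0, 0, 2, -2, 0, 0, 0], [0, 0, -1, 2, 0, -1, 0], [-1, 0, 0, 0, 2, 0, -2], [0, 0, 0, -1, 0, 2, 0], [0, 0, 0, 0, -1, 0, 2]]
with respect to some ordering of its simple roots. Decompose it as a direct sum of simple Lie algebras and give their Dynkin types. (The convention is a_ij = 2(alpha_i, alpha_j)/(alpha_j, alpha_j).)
B_4 + C_3

The diagram associated to this matrix has two connected components: the simple roots {alpha_1, alpha_2, alpha_5, alpha_7} form a chain of 4 nodes with a double edge at one end; the terminal node there is the unique short simple root (B_4), and {alpha_3, alpha_4, alpha_6} form a chain of 3 nodes with a double edge at one end; the terminal node there is the unique long simple root (C_3). A semisimple Lie algebra decomposes uniquely as the direct sum of simple ideals, one per connected component of its Dynkin diagram, so g ≅ B_4 ⊕ C_3 (dimension 36 + 21 = 57).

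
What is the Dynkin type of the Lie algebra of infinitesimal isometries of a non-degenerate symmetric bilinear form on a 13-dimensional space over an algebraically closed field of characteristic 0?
type B_6

This is so(13) with 13 odd, which has dimension 13(13-1)/2 = 78 and rank (13-1)/2 = 6. In the classification of classical Lie algebras, the orthogonal algebra so(2n+1) in an odd number of variables has type B_n; here n = 6, so the Dynkin diagram is a chain of 6 nodes with a double edge at one end; the terminal node there is the unique short simple root (B_6). Hence the type is B_6.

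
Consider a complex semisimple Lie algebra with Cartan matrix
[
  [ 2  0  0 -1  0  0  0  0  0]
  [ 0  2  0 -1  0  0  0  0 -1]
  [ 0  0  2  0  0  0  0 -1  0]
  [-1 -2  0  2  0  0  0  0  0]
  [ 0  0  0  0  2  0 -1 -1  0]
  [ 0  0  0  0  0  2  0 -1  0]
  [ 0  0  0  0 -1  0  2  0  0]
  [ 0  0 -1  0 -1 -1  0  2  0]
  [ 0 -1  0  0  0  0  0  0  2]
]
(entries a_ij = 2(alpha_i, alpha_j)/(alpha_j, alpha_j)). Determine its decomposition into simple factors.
The diagram associated to this matrix has two connected components: the simple roots {alpha_3, alpha_5, alpha_6, alpha_7, alpha_8} form a chain of 3 nodes with a fork of two nodes at one end (D_5), and {alpha_1, alpha_2, alpha_4, alpha_9} form a chain of 4 nodes with a double edge between the middle two (F_4). A semisimple Lie algebra decomposes uniquely as the direct sum of simple ideals, one per connected component of its Dynkin diagram, so g ≅ D_5 ⊕ F_4 (dimension 45 + 52 = 97).

D5 ⊕ F4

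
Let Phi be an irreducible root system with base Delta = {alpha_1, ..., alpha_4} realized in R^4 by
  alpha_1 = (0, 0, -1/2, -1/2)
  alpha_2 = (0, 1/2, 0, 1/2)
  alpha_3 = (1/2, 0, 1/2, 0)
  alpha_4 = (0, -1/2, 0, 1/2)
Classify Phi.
Compute the Cartan integers a_ij = 2(alpha_i, alpha_j)/(alpha_j, alpha_j); the resulting 4x4 Cartan matrix is
[[2, -1, -1, -1], [-1, 2, 0, 0], [-1, 0, 2, 0], [-1, 0, 0, 2]].
All simple roots have the same length, so the diagram is simply laced. The associated Dynkin diagram is a chain of 2 nodes with a fork of two nodes at one end (D_4), so the type is D_4 (the algebra so(8)).

D4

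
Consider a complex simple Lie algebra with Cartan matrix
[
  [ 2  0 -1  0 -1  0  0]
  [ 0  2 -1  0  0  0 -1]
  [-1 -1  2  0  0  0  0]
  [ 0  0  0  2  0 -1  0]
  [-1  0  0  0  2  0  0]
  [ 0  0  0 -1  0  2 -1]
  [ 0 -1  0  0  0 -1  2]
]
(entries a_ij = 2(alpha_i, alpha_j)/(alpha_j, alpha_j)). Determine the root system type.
The matrix has rank 7 with 2's on the diagonal. Reading the off-diagonal entries as Dynkin edges (a single edge where a_ij = a_ji = -1; a double or triple edge where a_ij * a_ji = 2 or 3), the diagram is a chain of 7 nodes with single edges (A_7). One simple-root ordering that puts it in standard form is (alpha_5, alpha_1, alpha_3, alpha_2, alpha_7, alpha_6, alpha_4). So the algebra is type A_7, i.e. sl(8).

A7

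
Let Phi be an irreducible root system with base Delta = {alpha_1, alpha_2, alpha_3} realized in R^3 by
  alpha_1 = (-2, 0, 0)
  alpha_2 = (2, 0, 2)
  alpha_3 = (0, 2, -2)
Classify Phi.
type B_3

Compute the Cartan integers a_ij = 2(alpha_i, alpha_j)/(alpha_j, alpha_j); the resulting 3x3 Cartan matrix is
[[2, -1, 0], [-2, 2, -1], [0, -1, 2]].
The roots have two lengths (squared-length ratio 2:1); the short ones are alpha_{1}. The associated Dynkin diagram is a chain of 3 nodes with a double edge at one end; the terminal node there is the unique short simple root (B_3), so the type is B_3 (the algebra so(7)).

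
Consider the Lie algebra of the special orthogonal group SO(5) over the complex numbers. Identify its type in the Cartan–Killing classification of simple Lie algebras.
B_2

This is so(5) with 5 odd, which has dimension 5(5-1)/2 = 10 and rank (5-1)/2 = 2. In the classification of classical Lie algebras, the orthogonal algebra so(2n+1) in an odd number of variables has type B_n; here n = 2, so the Dynkin diagram is a chain of 2 nodes with a double edge at one end; the terminal node there is the unique short simple root (B_2). Hence the type is B_2.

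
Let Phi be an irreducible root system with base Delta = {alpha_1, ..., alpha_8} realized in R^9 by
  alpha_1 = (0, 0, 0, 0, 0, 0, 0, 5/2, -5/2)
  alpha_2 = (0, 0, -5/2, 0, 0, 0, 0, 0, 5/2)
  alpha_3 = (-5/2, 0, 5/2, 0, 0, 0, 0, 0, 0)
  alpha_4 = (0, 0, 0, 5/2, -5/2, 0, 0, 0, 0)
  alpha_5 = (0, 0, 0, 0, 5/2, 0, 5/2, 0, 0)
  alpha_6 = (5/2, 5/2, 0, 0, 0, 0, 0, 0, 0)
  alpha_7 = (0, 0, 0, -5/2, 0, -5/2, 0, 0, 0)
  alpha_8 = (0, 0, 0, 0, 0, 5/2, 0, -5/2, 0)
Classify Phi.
Compute the Cartan integers a_ij = 2(alpha_i, alpha_j)/(alpha_j, alpha_j); the resulting 8x8 Cartan matrix is
[[2, -1, 0, 0, 0, 0, 0, -1], [-1, 2, -1, 0, 0, 0, 0, 0], [0, -1, 2, 0, 0, -1, 0, 0], [0, 0, 0, 2, -1, 0, -1, 0], [0, 0, 0, -1, 2, 0, 0, 0], [0, 0, -1, 0, 0, 2, 0, 0], [0, 0, 0, -1, 0, 0, 2, -1], [-1, 0, 0, 0, 0, 0, -1, 2]].
All simple roots have the same length, so the diagram is simply laced. The associated Dynkin diagram is a chain of 8 nodes with single edges (A_8), so the type is A_8 (the algebra sl(9)).

A_8 (sl(9))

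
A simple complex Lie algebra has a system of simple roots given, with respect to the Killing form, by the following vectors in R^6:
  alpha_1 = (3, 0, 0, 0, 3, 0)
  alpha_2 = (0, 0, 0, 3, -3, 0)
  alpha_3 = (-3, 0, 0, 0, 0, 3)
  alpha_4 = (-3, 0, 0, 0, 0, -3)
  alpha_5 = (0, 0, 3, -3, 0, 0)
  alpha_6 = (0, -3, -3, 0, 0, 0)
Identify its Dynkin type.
D_6 (so(12))

Compute the Cartan integers a_ij = 2(alpha_i, alpha_j)/(alpha_j, alpha_j); the resulting 6x6 Cartan matrix is
[[2, -1, -1, -1, 0, 0], [-1, 2, 0, 0, -1, 0], [-1, 0, 2, 0, 0, 0], [-1, 0, 0, 2, 0, 0], [0, -1, 0, 0, 2, -1], [0, 0, 0, 0, -1, 2]].
All simple roots have the same length, so the diagram is simply laced. The associated Dynkin diagram is a chain of 4 nodes with a fork of two nodes at one end (D_6), so the type is D_6 (the algebra so(12)).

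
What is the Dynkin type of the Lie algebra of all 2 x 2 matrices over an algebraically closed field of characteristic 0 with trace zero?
A1

This is sl(2), which has dimension 2^2 - 1 = 3 and rank 2 - 1 = 1 (a Cartan subalgebra is the diagonal traceless matrices). In the classification of classical Lie algebras, the special linear algebra sl(n+1) has type A_n; here n = 1, so the Dynkin diagram is a chain of 1 nodes with single edges (A_1). Hence the type is A_1.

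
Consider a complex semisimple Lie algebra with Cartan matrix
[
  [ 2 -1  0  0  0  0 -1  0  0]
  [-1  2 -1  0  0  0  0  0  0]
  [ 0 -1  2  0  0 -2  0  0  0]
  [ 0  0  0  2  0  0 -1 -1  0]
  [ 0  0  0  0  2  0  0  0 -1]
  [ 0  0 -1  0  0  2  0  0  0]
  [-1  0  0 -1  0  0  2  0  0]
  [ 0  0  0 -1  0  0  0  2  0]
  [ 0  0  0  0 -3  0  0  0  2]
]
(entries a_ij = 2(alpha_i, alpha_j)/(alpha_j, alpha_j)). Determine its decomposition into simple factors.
The diagram associated to this matrix has two connected components: the simple roots {alpha_1, alpha_2, alpha_3, alpha_4, alpha_6, alpha_7, alpha_8} form a chain of 7 nodes with a double edge at one end; the terminal node there is the unique short simple root (B_7), and {alpha_5, alpha_9} form two nodes joined by a triple edge (G_2). A semisimple Lie algebra decomposes uniquely as the direct sum of simple ideals, one per connected component of its Dynkin diagram, so g ≅ B_7 ⊕ G_2 (dimension 105 + 14 = 119).

B_7 ⊕ G_2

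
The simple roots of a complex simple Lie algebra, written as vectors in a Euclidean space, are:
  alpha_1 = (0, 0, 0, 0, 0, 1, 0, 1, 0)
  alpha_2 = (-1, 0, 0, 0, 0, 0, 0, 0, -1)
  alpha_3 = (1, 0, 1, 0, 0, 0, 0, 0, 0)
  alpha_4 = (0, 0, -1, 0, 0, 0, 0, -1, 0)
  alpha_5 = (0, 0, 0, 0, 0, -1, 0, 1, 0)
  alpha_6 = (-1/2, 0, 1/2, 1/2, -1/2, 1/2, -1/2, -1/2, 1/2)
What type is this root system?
type E_6

Compute the Cartan integers a_ij = 2(alpha_i, alpha_j)/(alpha_j, alpha_j); the resulting 6x6 Cartan matrix is
[[2, 0, 0, -1, 0, 0], [0, 2, -1, 0, 0, 0], [0, -1, 2, -1, 0, 0], [-1, 0, -1, 2, -1, 0], [0, 0, 0, -1, 2, -1], [0, 0, 0, 0, -1, 2]].
All simple roots have the same length, so the diagram is simply laced. The associated Dynkin diagram is a chain of 5 nodes with one extra node attached to the third node from one end (E_6), so the type is E_6.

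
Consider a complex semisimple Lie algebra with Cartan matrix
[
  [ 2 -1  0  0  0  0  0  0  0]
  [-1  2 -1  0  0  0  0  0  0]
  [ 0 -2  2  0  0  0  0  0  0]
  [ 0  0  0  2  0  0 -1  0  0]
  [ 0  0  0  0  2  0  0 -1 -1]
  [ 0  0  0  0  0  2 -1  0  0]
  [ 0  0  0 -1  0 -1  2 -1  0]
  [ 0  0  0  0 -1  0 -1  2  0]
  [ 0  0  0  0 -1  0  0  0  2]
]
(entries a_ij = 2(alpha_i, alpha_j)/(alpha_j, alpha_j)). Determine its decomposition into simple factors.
C_3 + D_6

The diagram associated to this matrix has two connected components: the simple roots {alpha_1, alpha_2, alpha_3} form a chain of 3 nodes with a double edge at one end; the terminal node there is the unique long simple root (C_3), and {alpha_4, alpha_5, alpha_6, alpha_7, alpha_8, alpha_9} form a chain of 4 nodes with a fork of two nodes at one end (D_6). A semisimple Lie algebra decomposes uniquely as the direct sum of simple ideals, one per connected component of its Dynkin diagram, so g ≅ C_3 ⊕ D_6 (dimension 21 + 66 = 87).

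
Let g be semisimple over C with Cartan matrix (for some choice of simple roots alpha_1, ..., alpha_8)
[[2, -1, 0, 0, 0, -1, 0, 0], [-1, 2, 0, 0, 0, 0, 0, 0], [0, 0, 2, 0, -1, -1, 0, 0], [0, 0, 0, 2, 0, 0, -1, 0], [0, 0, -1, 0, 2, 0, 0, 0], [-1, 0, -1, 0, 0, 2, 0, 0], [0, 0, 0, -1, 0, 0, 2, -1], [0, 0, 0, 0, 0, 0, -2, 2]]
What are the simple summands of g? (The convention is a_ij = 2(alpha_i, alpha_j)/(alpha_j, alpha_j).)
The diagram associated to this matrix has two connected components: the simple roots {alpha_1, alpha_2, alpha_3, alpha_5, alpha_6} form a chain of 5 nodes with single edges (A_5), and {alpha_4, alpha_7, alpha_8} form a chain of 3 nodes with a double edge at one end; the terminal node there is the unique long simple root (C_3). A semisimple Lie algebra decomposes uniquely as the direct sum of simple ideals, one per connected component of its Dynkin diagram, so g ≅ A_5 ⊕ C_3 (dimension 35 + 21 = 56).

A5 + C3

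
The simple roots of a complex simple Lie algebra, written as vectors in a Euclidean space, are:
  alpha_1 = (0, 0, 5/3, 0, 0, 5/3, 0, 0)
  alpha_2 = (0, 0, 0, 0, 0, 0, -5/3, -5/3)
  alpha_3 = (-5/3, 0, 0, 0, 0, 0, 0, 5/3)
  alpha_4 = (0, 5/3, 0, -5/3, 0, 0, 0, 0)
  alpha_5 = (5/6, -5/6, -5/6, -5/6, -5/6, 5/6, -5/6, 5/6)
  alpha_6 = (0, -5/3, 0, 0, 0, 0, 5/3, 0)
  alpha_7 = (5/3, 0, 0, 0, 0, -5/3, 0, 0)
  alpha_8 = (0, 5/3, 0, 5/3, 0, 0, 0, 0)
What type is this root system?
Compute the Cartan integers a_ij = 2(alpha_i, alpha_j)/(alpha_j, alpha_j); the resulting 8x8 Cartan matrix is
[[2, 0, 0, 0, 0, 0, -1, 0], [0, 2, -1, 0, 0, -1, 0, 0], [0, -1, 2, 0, 0, 0, -1, 0], [0, 0, 0, 2, 0, -1, 0, 0], [0, 0, 0, 0, 2, 0, 0, -1], [0, -1, 0, -1, 0, 2, 0, -1], [-1, 0, -1, 0, 0, 0, 2, 0], [0, 0, 0, 0, -1, -1, 0, 2]].
All simple roots have the same length, so the diagram is simply laced. The associated Dynkin diagram is a chain of 7 nodes with one extra node attached to the third node from one end (E_8), so the type is E_8.

E_8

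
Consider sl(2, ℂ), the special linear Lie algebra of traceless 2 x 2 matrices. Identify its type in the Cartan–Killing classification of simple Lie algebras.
This is sl(2), which has dimension 2^2 - 1 = 3 and rank 2 - 1 = 1 (a Cartan subalgebra is the diagonal traceless matrices). In the classification of classical Lie algebras, the special linear algebra sl(n+1) has type A_n; here n = 1, so the Dynkin diagram is a chain of 1 nodes with single edges (A_1). Hence the type is A_1.

A_1 (sl(2))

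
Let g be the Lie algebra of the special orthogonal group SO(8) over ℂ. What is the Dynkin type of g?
D_4

This is so(8) with 8 even, which has dimension 8(8-1)/2 = 28 and rank 8/2 = 4. In the classification of classical Lie algebras, the orthogonal algebra so(2n) in an even number of variables has type D_n; here n = 4, so the Dynkin diagram is a chain of 2 nodes with a fork of two nodes at one end (D_4). Hence the type is D_4.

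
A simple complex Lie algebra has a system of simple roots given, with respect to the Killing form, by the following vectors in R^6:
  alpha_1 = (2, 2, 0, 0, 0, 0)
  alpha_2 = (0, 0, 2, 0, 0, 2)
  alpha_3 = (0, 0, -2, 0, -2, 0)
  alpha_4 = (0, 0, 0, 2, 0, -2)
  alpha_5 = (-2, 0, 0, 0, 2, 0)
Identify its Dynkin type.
type A_5

Compute the Cartan integers a_ij = 2(alpha_i, alpha_j)/(alpha_j, alpha_j); the resulting 5x5 Cartan matrix is
[[2, 0, 0, 0, -1], [0, 2, -1, -1, 0], [0, -1, 2, 0, -1], [0, -1, 0, 2, 0], [-1, 0, -1, 0, 2]].
All simple roots have the same length, so the diagram is simply laced. The associated Dynkin diagram is a chain of 5 nodes with single edges (A_5), so the type is A_5 (the algebra sl(6)).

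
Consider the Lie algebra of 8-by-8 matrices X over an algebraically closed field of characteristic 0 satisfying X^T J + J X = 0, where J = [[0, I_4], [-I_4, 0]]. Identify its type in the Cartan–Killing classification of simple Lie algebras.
C_4 (sp(8))

This is sp(8), which has dimension 8(8+1)/2 = 36 and rank 8/2 = 4. In the classification of classical Lie algebras, the symplectic algebra sp(2n) has type C_n; here n = 4, so the Dynkin diagram is a chain of 4 nodes with a double edge at one end; the terminal node there is the unique long simple root (C_4). Hence the type is C_4.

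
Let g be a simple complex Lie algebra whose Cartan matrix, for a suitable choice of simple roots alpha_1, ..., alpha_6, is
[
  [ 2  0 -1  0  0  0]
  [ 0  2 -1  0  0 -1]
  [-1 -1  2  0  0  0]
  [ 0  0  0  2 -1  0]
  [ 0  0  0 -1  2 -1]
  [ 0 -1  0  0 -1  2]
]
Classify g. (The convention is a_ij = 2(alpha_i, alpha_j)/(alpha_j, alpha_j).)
The matrix has rank 6 with 2's on the diagonal. Reading the off-diagonal entries as Dynkin edges (a single edge where a_ij = a_ji = -1; a double or triple edge where a_ij * a_ji = 2 or 3), the diagram is a chain of 6 nodes with single edges (A_6). One simple-root ordering that puts it in standard form is (alpha_4, alpha_5, alpha_6, alpha_2, alpha_3, alpha_1). So the algebra is type A_6, i.e. sl(7).

type A_6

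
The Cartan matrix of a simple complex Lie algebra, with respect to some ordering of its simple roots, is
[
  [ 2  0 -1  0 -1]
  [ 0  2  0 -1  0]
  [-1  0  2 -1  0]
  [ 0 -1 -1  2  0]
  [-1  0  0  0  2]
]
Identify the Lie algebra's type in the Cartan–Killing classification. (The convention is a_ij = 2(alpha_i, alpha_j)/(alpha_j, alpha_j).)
The matrix has rank 5 with 2's on the diagonal. Reading the off-diagonal entries as Dynkin edges (a single edge where a_ij = a_ji = -1; a double or triple edge where a_ij * a_ji = 2 or 3), the diagram is a chain of 5 nodes with single edges (A_5). One simple-root ordering that puts it in standard form is (alpha_2, alpha_4, alpha_3, alpha_1, alpha_5). So the algebra is type A_5, i.e. sl(6).

A_5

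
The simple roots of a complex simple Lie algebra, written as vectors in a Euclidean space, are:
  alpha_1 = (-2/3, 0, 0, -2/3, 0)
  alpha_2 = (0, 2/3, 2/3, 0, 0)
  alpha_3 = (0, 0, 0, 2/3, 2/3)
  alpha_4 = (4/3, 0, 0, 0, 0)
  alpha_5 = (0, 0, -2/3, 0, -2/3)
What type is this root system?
Compute the Cartan integers a_ij = 2(alpha_i, alpha_j)/(alpha_j, alpha_j); the resulting 5x5 Cartan matrix is
[[2, 0, -1, -1, 0], [0, 2, 0, 0, -1], [-1, 0, 2, 0, -1], [-2, 0, 0, 2, 0], [0, -1, -1, 0, 2]].
The roots have two lengths (squared-length ratio 2:1); the short ones are alpha_{1,2,3,5}. The associated Dynkin diagram is a chain of 5 nodes with a double edge at one end; the terminal node there is the unique long simple root (C_5), so the type is C_5 (the algebra sp(10)).

type C_5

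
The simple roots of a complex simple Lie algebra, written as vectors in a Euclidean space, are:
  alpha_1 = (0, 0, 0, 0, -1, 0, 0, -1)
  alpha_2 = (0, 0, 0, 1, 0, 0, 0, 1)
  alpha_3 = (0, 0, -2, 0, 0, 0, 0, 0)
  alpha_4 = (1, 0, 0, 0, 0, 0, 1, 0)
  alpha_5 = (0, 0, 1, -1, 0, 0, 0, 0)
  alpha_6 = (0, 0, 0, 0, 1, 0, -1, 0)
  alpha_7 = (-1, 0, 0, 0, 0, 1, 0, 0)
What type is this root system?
C_7

Compute the Cartan integers a_ij = 2(alpha_i, alpha_j)/(alpha_j, alpha_j); the resulting 7x7 Cartan matrix is
[[2, -1, 0, 0, 0, -1, 0], [-1, 2, 0, 0, -1, 0, 0], [0, 0, 2, 0, -2, 0, 0], [0, 0, 0, 2, 0, -1, -1], [0, -1, -1, 0, 2, 0, 0], [-1, 0, 0, -1, 0, 2, 0], [0, 0, 0, -1, 0, 0, 2]].
The roots have two lengths (squared-length ratio 2:1); the short ones are alpha_{1,2,4,5,6,7}. The associated Dynkin diagram is a chain of 7 nodes with a double edge at one end; the terminal node there is the unique long simple root (C_7), so the type is C_7 (the algebra sp(14)).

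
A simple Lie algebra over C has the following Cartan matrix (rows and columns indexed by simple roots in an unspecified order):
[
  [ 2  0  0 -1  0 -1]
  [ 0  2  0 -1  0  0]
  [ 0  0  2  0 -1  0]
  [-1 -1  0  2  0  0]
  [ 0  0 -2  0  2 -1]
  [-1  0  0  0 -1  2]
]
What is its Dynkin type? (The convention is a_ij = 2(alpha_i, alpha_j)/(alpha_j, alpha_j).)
B_6 (so(13))

The matrix has rank 6 with 2's on the diagonal. Reading the off-diagonal entries as Dynkin edges (a single edge where a_ij = a_ji = -1; a double or triple edge where a_ij * a_ji = 2 or 3), the diagram is a chain of 6 nodes with a double edge at one end; the terminal node there is the unique short simple root (B_6). One simple-root ordering that puts it in standard form is (alpha_2, alpha_4, alpha_1, alpha_6, alpha_5, alpha_3). So the algebra is type B_6, i.e. so(13).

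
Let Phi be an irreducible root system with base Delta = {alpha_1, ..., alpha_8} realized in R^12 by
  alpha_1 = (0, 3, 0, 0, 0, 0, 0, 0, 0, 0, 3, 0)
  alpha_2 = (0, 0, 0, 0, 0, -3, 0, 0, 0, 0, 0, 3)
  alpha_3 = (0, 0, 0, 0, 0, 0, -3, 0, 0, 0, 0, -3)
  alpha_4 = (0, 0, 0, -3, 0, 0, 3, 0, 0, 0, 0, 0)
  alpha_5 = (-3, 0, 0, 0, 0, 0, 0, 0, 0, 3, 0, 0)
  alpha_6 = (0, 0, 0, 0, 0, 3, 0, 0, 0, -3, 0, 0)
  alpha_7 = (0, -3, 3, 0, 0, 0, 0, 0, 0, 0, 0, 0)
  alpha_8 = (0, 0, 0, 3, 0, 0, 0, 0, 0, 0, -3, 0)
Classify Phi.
Compute the Cartan integers a_ij = 2(alpha_i, alpha_j)/(alpha_j, alpha_j); the resulting 8x8 Cartan matrix is
[[2, 0, 0, 0, 0, 0, -1, -1], [0, 2, -1, 0, 0, -1, 0, 0], [0, -1, 2, -1, 0, 0, 0, 0], [0, 0, -1, 2, 0, 0, 0, -1], [0, 0, 0, 0, 2, -1, 0, 0], [0, -1, 0, 0, -1, 2, 0, 0], [-1, 0, 0, 0, 0, 0, 2, 0], [-1, 0, 0, -1, 0, 0, 0, 2]].
All simple roots have the same length, so the diagram is simply laced. The associated Dynkin diagram is a chain of 8 nodes with single edges (A_8), so the type is A_8 (the algebra sl(9)).

A8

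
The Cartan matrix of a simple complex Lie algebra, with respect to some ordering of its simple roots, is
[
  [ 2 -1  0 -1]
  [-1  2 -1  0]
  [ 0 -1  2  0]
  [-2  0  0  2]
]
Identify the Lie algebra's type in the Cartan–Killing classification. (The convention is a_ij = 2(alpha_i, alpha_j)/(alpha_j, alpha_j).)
The matrix has rank 4 with 2's on the diagonal. Reading the off-diagonal entries as Dynkin edges (a single edge where a_ij = a_ji = -1; a double or triple edge where a_ij * a_ji = 2 or 3), the diagram is a chain of 4 nodes with a double edge at one end; the terminal node there is the unique long simple root (C_4). One simple-root ordering that puts it in standard form is (alpha_3, alpha_2, alpha_1, alpha_4). So the algebra is type C_4, i.e. sp(8).

C_4 (sp(8))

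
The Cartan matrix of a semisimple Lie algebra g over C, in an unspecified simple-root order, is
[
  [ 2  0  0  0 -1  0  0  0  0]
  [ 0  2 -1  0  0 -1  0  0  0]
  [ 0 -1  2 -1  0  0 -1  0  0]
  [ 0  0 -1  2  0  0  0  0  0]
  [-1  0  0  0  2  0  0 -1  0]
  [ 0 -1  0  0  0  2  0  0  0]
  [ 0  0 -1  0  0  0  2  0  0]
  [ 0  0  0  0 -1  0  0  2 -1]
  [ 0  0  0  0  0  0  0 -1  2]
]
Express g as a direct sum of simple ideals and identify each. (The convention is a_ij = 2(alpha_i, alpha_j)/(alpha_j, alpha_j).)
A_4 + D_5

The diagram associated to this matrix has two connected components: the simple roots {alpha_1, alpha_5, alpha_8, alpha_9} form a chain of 4 nodes with single edges (A_4), and {alpha_2, alpha_3, alpha_4, alpha_6, alpha_7} form a chain of 3 nodes with a fork of two nodes at one end (D_5). A semisimple Lie algebra decomposes uniquely as the direct sum of simple ideals, one per connected component of its Dynkin diagram, so g ≅ A_4 ⊕ D_5 (dimension 24 + 45 = 69).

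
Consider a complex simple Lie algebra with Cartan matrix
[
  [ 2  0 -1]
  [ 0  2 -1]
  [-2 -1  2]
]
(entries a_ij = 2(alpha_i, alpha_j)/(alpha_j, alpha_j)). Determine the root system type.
type B_3

The matrix has rank 3 with 2's on the diagonal. Reading the off-diagonal entries as Dynkin edges (a single edge where a_ij = a_ji = -1; a double or triple edge where a_ij * a_ji = 2 or 3), the diagram is a chain of 3 nodes with a double edge at one end; the terminal node there is the unique short simple root (B_3). One simple-root ordering that puts it in standard form is (alpha_2, alpha_3, alpha_1). So the algebra is type B_3, i.e. so(7).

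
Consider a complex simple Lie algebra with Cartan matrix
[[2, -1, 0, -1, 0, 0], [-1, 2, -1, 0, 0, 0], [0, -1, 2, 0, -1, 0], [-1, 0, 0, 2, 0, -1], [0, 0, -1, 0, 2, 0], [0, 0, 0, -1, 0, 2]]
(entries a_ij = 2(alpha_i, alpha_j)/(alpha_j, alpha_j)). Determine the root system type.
The matrix has rank 6 with 2's on the diagonal. Reading the off-diagonal entries as Dynkin edges (a single edge where a_ij = a_ji = -1; a double or triple edge where a_ij * a_ji = 2 or 3), the diagram is a chain of 6 nodes with single edges (A_6). One simple-root ordering that puts it in standard form is (alpha_6, alpha_4, alpha_1, alpha_2, alpha_3, alpha_5). So the algebra is type A_6, i.e. sl(7).

A_6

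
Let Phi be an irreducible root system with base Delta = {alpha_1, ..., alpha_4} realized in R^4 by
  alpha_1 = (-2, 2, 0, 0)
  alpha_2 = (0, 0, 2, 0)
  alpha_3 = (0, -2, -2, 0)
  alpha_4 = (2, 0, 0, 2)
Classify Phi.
Compute the Cartan integers a_ij = 2(alpha_i, alpha_j)/(alpha_j, alpha_j); the resulting 4x4 Cartan matrix is
[[2, 0, -1, -1], [0, 2, -1, 0], [-1, -2, 2, 0], [-1, 0, 0, 2]].
The roots have two lengths (squared-length ratio 2:1); the short ones are alpha_{2}. The associated Dynkin diagram is a chain of 4 nodes with a double edge at one end; the terminal node there is the unique short simple root (B_4), so the type is B_4 (the algebra so(9)).

B_4 (so(9))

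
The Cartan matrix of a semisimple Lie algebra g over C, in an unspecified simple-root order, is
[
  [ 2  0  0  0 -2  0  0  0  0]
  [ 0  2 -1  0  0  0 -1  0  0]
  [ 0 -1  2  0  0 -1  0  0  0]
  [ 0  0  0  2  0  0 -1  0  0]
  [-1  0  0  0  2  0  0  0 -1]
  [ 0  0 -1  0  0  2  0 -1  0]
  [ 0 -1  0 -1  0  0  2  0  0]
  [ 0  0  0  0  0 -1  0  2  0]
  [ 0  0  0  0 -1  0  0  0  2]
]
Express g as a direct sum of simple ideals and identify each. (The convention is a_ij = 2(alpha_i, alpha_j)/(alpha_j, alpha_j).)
The diagram associated to this matrix has two connected components: the simple roots {alpha_2, alpha_3, alpha_4, alpha_6, alpha_7, alpha_8} form a chain of 6 nodes with single edges (A_6), and {alpha_1, alpha_5, alpha_9} form a chain of 3 nodes with a double edge at one end; the terminal node there is the unique long simple root (C_3). A semisimple Lie algebra decomposes uniquely as the direct sum of simple ideals, one per connected component of its Dynkin diagram, so g ≅ A_6 ⊕ C_3 (dimension 48 + 21 = 69).

A6 ⊕ C3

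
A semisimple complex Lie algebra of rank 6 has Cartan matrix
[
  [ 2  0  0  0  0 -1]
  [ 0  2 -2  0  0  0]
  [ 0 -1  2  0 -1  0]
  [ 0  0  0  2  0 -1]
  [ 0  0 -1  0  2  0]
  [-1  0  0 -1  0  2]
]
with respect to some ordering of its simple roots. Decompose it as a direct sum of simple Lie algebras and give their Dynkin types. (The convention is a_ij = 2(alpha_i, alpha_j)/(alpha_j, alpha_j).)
The diagram associated to this matrix has two connected components: the simple roots {alpha_1, alpha_4, alpha_6} form a chain of 3 nodes with single edges (A_3), and {alpha_2, alpha_3, alpha_5} form a chain of 3 nodes with a double edge at one end; the terminal node there is the unique long simple root (C_3). A semisimple Lie algebra decomposes uniquely as the direct sum of simple ideals, one per connected component of its Dynkin diagram, so g ≅ A_3 ⊕ C_3 (dimension 15 + 21 = 36).

A_3 (sl(4)) ⊕ C_3 (sp(6))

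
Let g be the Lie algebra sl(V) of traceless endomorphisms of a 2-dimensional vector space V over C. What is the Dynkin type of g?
A_1

This is sl(2), which has dimension 2^2 - 1 = 3 and rank 2 - 1 = 1 (a Cartan subalgebra is the diagonal traceless matrices). In the classification of classical Lie algebras, the special linear algebra sl(n+1) has type A_n; here n = 1, so the Dynkin diagram is a chain of 1 nodes with single edges (A_1). Hence the type is A_1.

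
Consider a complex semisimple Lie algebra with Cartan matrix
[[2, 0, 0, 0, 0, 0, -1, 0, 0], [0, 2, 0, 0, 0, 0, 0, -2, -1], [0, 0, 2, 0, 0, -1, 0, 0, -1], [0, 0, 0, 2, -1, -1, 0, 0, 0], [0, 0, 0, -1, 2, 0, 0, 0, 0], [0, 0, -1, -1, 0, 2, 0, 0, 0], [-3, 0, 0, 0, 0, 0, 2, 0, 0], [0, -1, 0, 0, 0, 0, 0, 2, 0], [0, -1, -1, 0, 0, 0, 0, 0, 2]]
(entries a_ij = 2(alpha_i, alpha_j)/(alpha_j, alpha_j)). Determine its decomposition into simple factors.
B_7 ⊕ G_2

The diagram associated to this matrix has two connected components: the simple roots {alpha_2, alpha_3, alpha_4, alpha_5, alpha_6, alpha_8, alpha_9} form a chain of 7 nodes with a double edge at one end; the terminal node there is the unique short simple root (B_7), and {alpha_1, alpha_7} form two nodes joined by a triple edge (G_2). A semisimple Lie algebra decomposes uniquely as the direct sum of simple ideals, one per connected component of its Dynkin diagram, so g ≅ B_7 ⊕ G_2 (dimension 105 + 14 = 119).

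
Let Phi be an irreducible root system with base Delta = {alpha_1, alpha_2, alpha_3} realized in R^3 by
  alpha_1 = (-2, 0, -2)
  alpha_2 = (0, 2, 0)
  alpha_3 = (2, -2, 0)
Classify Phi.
B3

Compute the Cartan integers a_ij = 2(alpha_i, alpha_j)/(alpha_j, alpha_j); the resulting 3x3 Cartan matrix is
[[2, 0, -1], [0, 2, -1], [-1, -2, 2]].
The roots have two lengths (squared-length ratio 2:1); the short ones are alpha_{2}. The associated Dynkin diagram is a chain of 3 nodes with a double edge at one end; the terminal node there is the unique short simple root (B_3), so the type is B_3 (the algebra so(7)).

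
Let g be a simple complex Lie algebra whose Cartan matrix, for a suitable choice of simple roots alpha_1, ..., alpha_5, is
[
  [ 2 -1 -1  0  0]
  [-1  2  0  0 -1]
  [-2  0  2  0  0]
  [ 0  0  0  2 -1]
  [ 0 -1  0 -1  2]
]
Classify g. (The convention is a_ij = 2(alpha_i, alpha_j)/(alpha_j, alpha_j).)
The matrix has rank 5 with 2's on the diagonal. Reading the off-diagonal entries as Dynkin edges (a single edge where a_ij = a_ji = -1; a double or triple edge where a_ij * a_ji = 2 or 3), the diagram is a chain of 5 nodes with a double edge at one end; the terminal node there is the unique long simple root (C_5). One simple-root ordering that puts it in standard form is (alpha_4, alpha_5, alpha_2, alpha_1, alpha_3). So the algebra is type C_5, i.e. sp(10).

C_5 (sp(10))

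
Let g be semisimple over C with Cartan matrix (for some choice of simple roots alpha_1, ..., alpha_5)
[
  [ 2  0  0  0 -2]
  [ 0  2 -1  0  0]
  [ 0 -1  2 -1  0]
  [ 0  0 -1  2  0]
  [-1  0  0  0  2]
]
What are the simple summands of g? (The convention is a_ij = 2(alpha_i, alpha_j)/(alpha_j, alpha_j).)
type A_3 + type B_2

The diagram associated to this matrix has two connected components: the simple roots {alpha_2, alpha_3, alpha_4} form a chain of 3 nodes with single edges (A_3), and {alpha_1, alpha_5} form a chain of 2 nodes with a double edge at one end; the terminal node there is the unique short simple root (B_2). A semisimple Lie algebra decomposes uniquely as the direct sum of simple ideals, one per connected component of its Dynkin diagram, so g ≅ A_3 ⊕ B_2 (dimension 15 + 10 = 25).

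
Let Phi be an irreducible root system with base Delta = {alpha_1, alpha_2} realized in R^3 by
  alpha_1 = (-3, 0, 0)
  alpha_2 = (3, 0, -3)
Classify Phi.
B_2

Compute the Cartan integers a_ij = 2(alpha_i, alpha_j)/(alpha_j, alpha_j); the resulting 2x2 Cartan matrix is
[[2, -1], [-2, 2]].
The roots have two lengths (squared-length ratio 2:1); the short ones are alpha_{1}. The associated Dynkin diagram is a chain of 2 nodes with a double edge at one end; the terminal node there is the unique short simple root (B_2), so the type is B_2 (the algebra so(5)).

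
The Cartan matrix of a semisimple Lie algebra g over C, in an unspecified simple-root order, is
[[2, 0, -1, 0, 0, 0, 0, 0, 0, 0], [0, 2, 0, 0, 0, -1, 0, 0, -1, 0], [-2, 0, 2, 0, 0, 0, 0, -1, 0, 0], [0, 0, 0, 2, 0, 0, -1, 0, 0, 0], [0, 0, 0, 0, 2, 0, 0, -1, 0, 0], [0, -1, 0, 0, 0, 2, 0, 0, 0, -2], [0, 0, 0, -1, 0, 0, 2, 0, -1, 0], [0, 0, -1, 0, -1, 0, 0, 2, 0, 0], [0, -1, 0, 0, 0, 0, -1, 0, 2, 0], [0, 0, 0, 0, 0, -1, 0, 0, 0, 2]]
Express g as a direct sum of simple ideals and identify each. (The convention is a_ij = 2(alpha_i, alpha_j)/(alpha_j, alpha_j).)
The diagram associated to this matrix has two connected components: the simple roots {alpha_1, alpha_3, alpha_5, alpha_8} form a chain of 4 nodes with a double edge at one end; the terminal node there is the unique short simple root (B_4), and {alpha_2, alpha_4, alpha_6, alpha_7, alpha_9, alpha_10} form a chain of 6 nodes with a double edge at one end; the terminal node there is the unique short simple root (B_6). A semisimple Lie algebra decomposes uniquely as the direct sum of simple ideals, one per connected component of its Dynkin diagram, so g ≅ B_4 ⊕ B_6 (dimension 36 + 78 = 114).

B4 + B6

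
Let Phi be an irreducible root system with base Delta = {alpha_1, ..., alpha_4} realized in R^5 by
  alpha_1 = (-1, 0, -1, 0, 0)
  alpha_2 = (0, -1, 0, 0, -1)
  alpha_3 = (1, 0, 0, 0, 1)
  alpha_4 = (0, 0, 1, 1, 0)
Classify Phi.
Compute the Cartan integers a_ij = 2(alpha_i, alpha_j)/(alpha_j, alpha_j); the resulting 4x4 Cartan matrix is
[[2, 0, -1, -1], [0, 2, -1, 0], [-1, -1, 2, 0], [-1, 0, 0, 2]].
All simple roots have the same length, so the diagram is simply laced. The associated Dynkin diagram is a chain of 4 nodes with single edges (A_4), so the type is A_4 (the algebra sl(5)).

A_4 (sl(5))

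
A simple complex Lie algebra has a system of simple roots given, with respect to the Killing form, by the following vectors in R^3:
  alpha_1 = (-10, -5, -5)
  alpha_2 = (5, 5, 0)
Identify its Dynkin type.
type G_2

Compute the Cartan integers a_ij = 2(alpha_i, alpha_j)/(alpha_j, alpha_j); the resulting 2x2 Cartan matrix is
[[2, -3], [-1, 2]].
The roots have two lengths (squared-length ratio 3:1); the short ones are alpha_{2}. The associated Dynkin diagram is two nodes joined by a triple edge (G_2), so the type is G_2.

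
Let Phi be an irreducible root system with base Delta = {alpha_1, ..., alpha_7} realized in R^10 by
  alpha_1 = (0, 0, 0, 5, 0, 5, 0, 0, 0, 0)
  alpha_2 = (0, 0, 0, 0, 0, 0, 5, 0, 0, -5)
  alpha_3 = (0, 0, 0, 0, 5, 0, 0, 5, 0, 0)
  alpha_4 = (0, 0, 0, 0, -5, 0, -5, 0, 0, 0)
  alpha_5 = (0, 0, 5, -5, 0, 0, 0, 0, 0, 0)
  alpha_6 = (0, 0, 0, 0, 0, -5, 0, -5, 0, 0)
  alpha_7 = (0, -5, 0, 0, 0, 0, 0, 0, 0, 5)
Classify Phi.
type A_7

Compute the Cartan integers a_ij = 2(alpha_i, alpha_j)/(alpha_j, alpha_j); the resulting 7x7 Cartan matrix is
[[2, 0, 0, 0, -1, -1, 0], [0, 2, 0, -1, 0, 0, -1], [0, 0, 2, -1, 0, -1, 0], [0, -1, -1, 2, 0, 0, 0], [-1, 0, 0, 0, 2, 0, 0], [-1, 0, -1, 0, 0, 2, 0], [0, -1, 0, 0, 0, 0, 2]].
All simple roots have the same length, so the diagram is simply laced. The associated Dynkin diagram is a chain of 7 nodes with single edges (A_7), so the type is A_7 (the algebra sl(8)).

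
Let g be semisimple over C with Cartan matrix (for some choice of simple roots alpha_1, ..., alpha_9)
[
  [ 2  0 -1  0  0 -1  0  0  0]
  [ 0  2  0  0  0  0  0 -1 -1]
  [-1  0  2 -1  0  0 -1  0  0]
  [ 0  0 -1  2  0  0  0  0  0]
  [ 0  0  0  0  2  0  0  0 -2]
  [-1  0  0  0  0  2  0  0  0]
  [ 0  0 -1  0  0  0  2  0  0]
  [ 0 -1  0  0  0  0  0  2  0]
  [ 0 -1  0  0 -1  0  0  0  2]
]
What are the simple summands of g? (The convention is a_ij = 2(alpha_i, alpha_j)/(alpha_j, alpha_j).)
type C_4 ⊕ type D_5

The diagram associated to this matrix has two connected components: the simple roots {alpha_2, alpha_5, alpha_8, alpha_9} form a chain of 4 nodes with a double edge at one end; the terminal node there is the unique long simple root (C_4), and {alpha_1, alpha_3, alpha_4, alpha_6, alpha_7} form a chain of 3 nodes with a fork of two nodes at one end (D_5). A semisimple Lie algebra decomposes uniquely as the direct sum of simple ideals, one per connected component of its Dynkin diagram, so g ≅ C_4 ⊕ D_5 (dimension 36 + 45 = 81).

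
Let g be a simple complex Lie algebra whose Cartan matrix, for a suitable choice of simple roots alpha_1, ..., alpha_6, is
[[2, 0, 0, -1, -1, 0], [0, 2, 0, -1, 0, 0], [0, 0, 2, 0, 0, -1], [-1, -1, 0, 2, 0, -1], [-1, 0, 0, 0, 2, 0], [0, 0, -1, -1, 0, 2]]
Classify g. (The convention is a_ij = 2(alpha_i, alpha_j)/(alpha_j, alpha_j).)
E6

The matrix has rank 6 with 2's on the diagonal. Reading the off-diagonal entries as Dynkin edges (a single edge where a_ij = a_ji = -1; a double or triple edge where a_ij * a_ji = 2 or 3), the diagram is a chain of 5 nodes with one extra node attached to the third node from one end (E_6). One simple-root ordering that puts it in standard form is (alpha_3, alpha_2, alpha_6, alpha_4, alpha_1, alpha_5). So the algebra is type E_6.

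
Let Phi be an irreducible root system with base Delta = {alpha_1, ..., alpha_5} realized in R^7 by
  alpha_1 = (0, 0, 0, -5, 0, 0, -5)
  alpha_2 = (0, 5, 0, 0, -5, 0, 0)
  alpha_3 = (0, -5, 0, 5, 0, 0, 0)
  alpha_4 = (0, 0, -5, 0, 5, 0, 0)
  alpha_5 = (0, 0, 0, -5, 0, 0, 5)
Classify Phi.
D_5 (so(10))

Compute the Cartan integers a_ij = 2(alpha_i, alpha_j)/(alpha_j, alpha_j); the resulting 5x5 Cartan matrix is
[[2, 0, -1, 0, 0], [0, 2, -1, -1, 0], [-1, -1, 2, 0, -1], [0, -1, 0, 2, 0], [0, 0, -1, 0, 2]].
All simple roots have the same length, so the diagram is simply laced. The associated Dynkin diagram is a chain of 3 nodes with a fork of two nodes at one end (D_5), so the type is D_5 (the algebra so(10)).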